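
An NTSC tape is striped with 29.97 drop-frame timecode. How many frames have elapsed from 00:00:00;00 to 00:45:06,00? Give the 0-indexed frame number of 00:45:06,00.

As if non-drop at 30 labels/s: (0 × 3600 + 45 × 60 + 6) × 30 + 0 = 81180.
Minute boundaries passed: 45; those not divisible by 10: 45 − 4 = 41; dropped labels = 2 × 41 = 82.
Actual frame index = 81180 − 82 = 81098.

81098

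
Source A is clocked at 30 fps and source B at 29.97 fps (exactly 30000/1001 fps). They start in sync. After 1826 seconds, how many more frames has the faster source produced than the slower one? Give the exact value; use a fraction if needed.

4980/91 frames

A emits 30 × 1826 = 54780 frames; B emits 30000/1001 × 1826 = 4980000/91.
Difference = 4980/91 frames (≈ 54.7253); B is behind A.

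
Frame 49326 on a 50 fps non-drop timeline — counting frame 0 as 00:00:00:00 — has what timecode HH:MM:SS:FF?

49326 ÷ 50 = 986 full seconds, remainder 26 frames.
986 s = 0 h 16 min 26 s.
Timecode: 00:16:26:26.

00:16:26:26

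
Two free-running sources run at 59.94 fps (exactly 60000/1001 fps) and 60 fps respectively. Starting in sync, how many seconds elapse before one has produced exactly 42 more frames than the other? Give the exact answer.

700.7 seconds

The gap grows by |60 − 60000/1001| = 60/1001 frames per second.
Time for a 42-frame gap: 42 ÷ (60/1001) = 700.7 s.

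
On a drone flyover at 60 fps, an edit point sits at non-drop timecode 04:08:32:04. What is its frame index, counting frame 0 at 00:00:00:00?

Total seconds to the label: (4 × 3600 + 8 × 60 + 32) = 14912.
Frame index = 14912 × 60 + 4 = 894724.

894724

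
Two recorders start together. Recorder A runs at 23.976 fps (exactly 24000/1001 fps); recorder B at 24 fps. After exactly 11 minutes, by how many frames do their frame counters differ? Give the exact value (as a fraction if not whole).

1440/91 frames

11 min = 660 s.
A emits 24000/1001 × 660 = 1440000/91 frames; B emits 24 × 660 = 15840.
Difference = 1440/91 frames (≈ 15.8242); B is ahead of A.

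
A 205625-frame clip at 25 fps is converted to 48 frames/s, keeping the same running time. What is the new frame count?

Target frames = source frames × (target rate / source rate) = 205625 × (48)/(25) = 205625 × 48/25 = 394800.

394800 frames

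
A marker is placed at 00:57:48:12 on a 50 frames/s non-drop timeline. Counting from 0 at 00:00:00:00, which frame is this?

Total seconds to the label: (0 × 3600 + 57 × 60 + 48) = 3468.
Frame index = 3468 × 50 + 12 = 173412.

173412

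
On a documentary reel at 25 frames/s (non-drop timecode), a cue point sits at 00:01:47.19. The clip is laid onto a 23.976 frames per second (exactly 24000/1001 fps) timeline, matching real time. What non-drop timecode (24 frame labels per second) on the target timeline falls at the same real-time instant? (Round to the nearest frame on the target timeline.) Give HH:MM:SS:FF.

00:01:47:16

Source frame index: (0×3600 + 1×60 + 47) × 25 + 19 = 2694.
Real time: 2694 / (25) = 2694/25 s.
Target frame: (2694/25) × (24000/1001) = 2586240/1001 ≈ 2583.656 → 2584.
At 24 labels/s: frame 2584 → 00:01:47:16.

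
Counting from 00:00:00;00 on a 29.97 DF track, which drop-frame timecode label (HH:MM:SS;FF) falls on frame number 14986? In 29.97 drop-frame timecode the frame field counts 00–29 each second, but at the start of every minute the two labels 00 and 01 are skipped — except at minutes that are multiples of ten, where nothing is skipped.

00:08:20;02

Each 10-minute DF block holds 10 × 60 × 30 − 9 × 2 = 17982 frames. 14986 ÷ 17982 → 0 full blocks, remainder 14986.
Within the partial block the first minute is 1800 frames and each further minute 1798, so 8 further minute boundaries passed. Total skipped labels = 18 × 0 + 2 × 8 = 16.
Non-drop label index = 14986 + 16 = 15002; at 30 labels/s that is 00:08:20:02, i.e. DF 00:08:20;02.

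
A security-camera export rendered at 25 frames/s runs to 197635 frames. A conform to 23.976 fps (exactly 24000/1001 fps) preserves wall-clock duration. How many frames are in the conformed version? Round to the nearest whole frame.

Frames at target rate = 197635 × (24000/1001) / (25) = 189729600/1001 ≈ 189540.060.
Nearest whole frame: 189540.

189540 frames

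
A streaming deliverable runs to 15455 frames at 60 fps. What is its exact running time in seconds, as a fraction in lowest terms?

Running time = 15455 ÷ (60) = 15455 × 1/60 = 3091/12 s.

3091/12 seconds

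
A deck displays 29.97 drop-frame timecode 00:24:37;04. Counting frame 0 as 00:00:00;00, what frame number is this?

44270

Complete 10-minute blocks: 2, each 17982 frames → 35964.
Remaining 4 whole minutes in the current block: 1800 + 3 × 1798 = 7194 frames.
Within the current minute: 37 × 30 + 4 − 2 = 1112 (labels ;00/;01 skipped at this minute). Total = 35964 + 7194 + 1112 = 44270.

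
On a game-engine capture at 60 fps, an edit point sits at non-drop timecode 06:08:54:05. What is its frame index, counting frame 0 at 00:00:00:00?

Total seconds to the label: (6 × 3600 + 8 × 60 + 54) = 22134.
Frame index = 22134 × 60 + 5 = 1328045.

1328045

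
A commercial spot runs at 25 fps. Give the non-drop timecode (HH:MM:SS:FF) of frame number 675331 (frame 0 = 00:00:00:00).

07:30:13:06

675331 ÷ 25 = 27013 full seconds, remainder 6 frames.
27013 s = 7 h 30 min 13 s.
Timecode: 07:30:13:06.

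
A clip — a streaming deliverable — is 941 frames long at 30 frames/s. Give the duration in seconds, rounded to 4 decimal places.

31.3667 seconds

Running time = 941 × 1/30 = 941/30 s ≈ 31.3667 s.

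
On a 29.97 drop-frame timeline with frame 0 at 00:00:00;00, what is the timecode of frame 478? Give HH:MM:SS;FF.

Ten DF minutes hold 17982 frames, so frame 478 lies in block 0 (frames 0–17981) with 478 frames into that block.
The block's first minute is 1800 frames and the rest 1798 each; 478 frames reaches minute 0, so 0 × 18 + 0 × 2 = 0 labels have been skipped so far.
Adding those back, label number 478 + 0 = 478 at 30 labels/s is 15 s + 28 f = 0 h 0 min 15 s frame 28, i.e. 00:00:15;28.

00:00:15;28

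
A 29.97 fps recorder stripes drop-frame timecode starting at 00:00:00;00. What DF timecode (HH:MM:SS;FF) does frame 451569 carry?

04:11:07;11

Each 10-minute DF block holds 10 × 60 × 30 − 9 × 2 = 17982 frames. 451569 ÷ 17982 → 25 full blocks, remainder 2019.
Within the partial block the first minute is 1800 frames and each further minute 1798, so 1 further minute boundary passed. Total skipped labels = 18 × 25 + 2 × 1 = 452.
Non-drop label index = 451569 + 452 = 452021; at 30 labels/s that is 04:11:07:11, i.e. DF 04:11:07;11.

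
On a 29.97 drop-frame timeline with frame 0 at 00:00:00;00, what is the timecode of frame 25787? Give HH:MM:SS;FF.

00:14:20;13

Each 10-minute DF block holds 10 × 60 × 30 − 9 × 2 = 17982 frames. 25787 ÷ 17982 → 1 full block, remainder 7805.
Within the partial block the first minute is 1800 frames and each further minute 1798, so 4 further minute boundaries passed. Total skipped labels = 18 × 1 + 2 × 4 = 26.
Non-drop label index = 25787 + 26 = 25813; at 30 labels/s that is 00:14:20:13, i.e. DF 00:14:20;13.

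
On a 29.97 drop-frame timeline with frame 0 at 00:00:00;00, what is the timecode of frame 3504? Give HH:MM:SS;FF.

Ten DF minutes hold 17982 frames, so frame 3504 lies in block 0 (frames 0–17981) with 3504 frames into that block.
The block's first minute is 1800 frames and the rest 1798 each; 3504 frames reaches minute 1, so 0 × 18 + 1 × 2 = 2 labels have been skipped so far.
Adding those back, label number 3504 + 2 = 3506 at 30 labels/s is 116 s + 26 f = 0 h 1 min 56 s frame 26, i.e. 00:01:56;26.

00:01:56;26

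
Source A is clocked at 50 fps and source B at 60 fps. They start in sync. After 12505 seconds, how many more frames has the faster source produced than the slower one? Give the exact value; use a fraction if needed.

A emits 50 × 12505 = 625250 frames; B emits 60 × 12505 = 750300.
Difference = 125050 frames; B is ahead of A.

125050 frames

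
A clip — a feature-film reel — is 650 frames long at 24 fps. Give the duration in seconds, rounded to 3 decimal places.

27.083 seconds

Running time = 650 × 1/24 = 325/12 s ≈ 27.083 s.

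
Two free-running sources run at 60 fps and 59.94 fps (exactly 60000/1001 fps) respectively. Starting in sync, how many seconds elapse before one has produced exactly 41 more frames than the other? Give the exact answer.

41041/60 seconds

The gap grows by |60000/1001 − 60| = 60/1001 frames per second.
Time for a 41-frame gap: 41 ÷ (60/1001) = 41041/60 s.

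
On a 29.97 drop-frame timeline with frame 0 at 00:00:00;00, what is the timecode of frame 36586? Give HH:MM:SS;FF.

00:20:20;22

Each 10-minute DF block holds 10 × 60 × 30 − 9 × 2 = 17982 frames. 36586 ÷ 17982 → 2 full blocks, remainder 622.
Within the partial block the first minute is 1800 frames and each further minute 1798, so 0 further minute boundaries passed. Total skipped labels = 18 × 2 + 2 × 0 = 36.
Non-drop label index = 36586 + 36 = 36622; at 30 labels/s that is 00:20:20:22, i.e. DF 00:20:20;22.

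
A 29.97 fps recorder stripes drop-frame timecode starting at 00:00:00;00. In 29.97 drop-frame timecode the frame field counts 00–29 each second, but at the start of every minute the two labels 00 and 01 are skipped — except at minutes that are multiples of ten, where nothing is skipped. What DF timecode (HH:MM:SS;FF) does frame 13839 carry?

Each 10-minute DF block holds 10 × 60 × 30 − 9 × 2 = 17982 frames. 13839 ÷ 17982 → 0 full blocks, remainder 13839.
Within the partial block the first minute is 1800 frames and each further minute 1798, so 7 further minute boundaries passed. Total skipped labels = 18 × 0 + 2 × 7 = 14.
Non-drop label index = 13839 + 14 = 13853; at 30 labels/s that is 00:07:41:23, i.e. DF 00:07:41;23.

00:07:41;23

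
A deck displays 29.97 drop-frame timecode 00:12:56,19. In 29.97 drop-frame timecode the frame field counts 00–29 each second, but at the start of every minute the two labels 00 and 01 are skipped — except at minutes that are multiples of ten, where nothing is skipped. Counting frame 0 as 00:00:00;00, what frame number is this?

23277

Complete 10-minute blocks: 1, each 17982 frames → 17982.
Remaining 2 whole minutes in the current block: 1800 + 1 × 1798 = 3598 frames.
Within the current minute: 56 × 30 + 19 − 2 = 1697 (labels ;00/;01 skipped at this minute). Total = 17982 + 3598 + 1697 = 23277.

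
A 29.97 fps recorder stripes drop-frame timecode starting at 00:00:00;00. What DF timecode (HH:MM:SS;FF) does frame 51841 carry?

Ten DF minutes hold 17982 frames, so frame 51841 lies in block 2 (frames 35964–53945) with 15877 frames into that block.
The block's first minute is 1800 frames and the rest 1798 each; 15877 frames reaches minute 8, so 2 × 18 + 8 × 2 = 52 labels have been skipped so far.
Adding those back, label number 51841 + 52 = 51893 at 30 labels/s is 1729 s + 23 f = 0 h 28 min 49 s frame 23, i.e. 00:28:49;23.

00:28:49;23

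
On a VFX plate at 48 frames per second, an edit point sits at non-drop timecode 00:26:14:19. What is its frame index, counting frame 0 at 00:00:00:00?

75571

Total seconds to the label: (0 × 3600 + 26 × 60 + 14) = 1574.
Frame index = 1574 × 48 + 19 = 75571.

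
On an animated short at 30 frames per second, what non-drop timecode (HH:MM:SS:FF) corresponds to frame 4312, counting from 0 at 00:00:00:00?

00:02:23:22

4312 ÷ 30 = 143 full seconds, remainder 22 frames.
143 s = 0 h 2 min 23 s.
Timecode: 00:02:23:22.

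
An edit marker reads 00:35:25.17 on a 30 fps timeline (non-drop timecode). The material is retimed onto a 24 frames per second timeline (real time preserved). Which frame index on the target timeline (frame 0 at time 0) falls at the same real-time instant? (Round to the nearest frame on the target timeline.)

Source frame index: (0×3600 + 35×60 + 25) × 30 + 17 = 63767.
Real time: 63767 / (30) = 63767/30 s.
Target frame: (63767/30) × (24) = 255068/5 ≈ 51013.600 → 51014.

frame 51014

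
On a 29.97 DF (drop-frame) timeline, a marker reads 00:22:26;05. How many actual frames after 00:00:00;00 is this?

Complete 10-minute blocks: 2, each 17982 frames → 35964.
Remaining 2 whole minutes in the current block: 1800 + 1 × 1798 = 3598 frames.
Within the current minute: 26 × 30 + 5 − 2 = 783 (labels ;00/;01 skipped at this minute). Total = 35964 + 3598 + 783 = 40345.

40345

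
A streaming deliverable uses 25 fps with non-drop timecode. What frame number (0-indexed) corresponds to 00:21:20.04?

frame 32004

Total seconds to the label: (0 × 3600 + 21 × 60 + 20) = 1280.
Frame index = 1280 × 25 + 4 = 32004.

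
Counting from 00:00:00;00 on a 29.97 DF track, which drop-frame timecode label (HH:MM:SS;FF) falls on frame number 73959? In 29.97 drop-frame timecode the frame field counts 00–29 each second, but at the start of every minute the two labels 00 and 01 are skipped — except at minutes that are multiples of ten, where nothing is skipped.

00:41:07;23

Each 10-minute DF block holds 10 × 60 × 30 − 9 × 2 = 17982 frames. 73959 ÷ 17982 → 4 full blocks, remainder 2031.
Within the partial block the first minute is 1800 frames and each further minute 1798, so 1 further minute boundary passed. Total skipped labels = 18 × 4 + 2 × 1 = 74.
Non-drop label index = 73959 + 74 = 74033; at 30 labels/s that is 00:41:07:23, i.e. DF 00:41:07;23.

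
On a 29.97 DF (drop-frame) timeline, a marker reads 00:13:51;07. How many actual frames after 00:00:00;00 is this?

24913

As if non-drop at 30 labels/s: (0 × 3600 + 13 × 60 + 51) × 30 + 7 = 24937.
Minute boundaries passed: 13; those not divisible by 10: 13 − 1 = 12; dropped labels = 2 × 12 = 24.
Actual frame index = 24937 − 24 = 24913.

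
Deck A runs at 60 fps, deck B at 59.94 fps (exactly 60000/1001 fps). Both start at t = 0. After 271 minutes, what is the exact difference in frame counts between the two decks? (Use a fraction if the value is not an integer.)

271 min = 16260 s.
A emits 60 × 16260 = 975600 frames; B emits 60000/1001 × 16260 = 975600000/1001.
Difference = 975600/1001 frames (≈ 974.6254); B is behind A.

975600/1001 frames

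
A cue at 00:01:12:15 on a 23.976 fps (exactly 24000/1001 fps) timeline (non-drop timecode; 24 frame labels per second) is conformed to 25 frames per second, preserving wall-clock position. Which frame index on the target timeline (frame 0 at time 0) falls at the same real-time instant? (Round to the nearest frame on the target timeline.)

frame 1817

Source frame index: (0×3600 + 1×60 + 12) × 24 + 15 = 1743.
Real time: 1743 / (24000/1001) = 581581/8000 s.
Target frame: (581581/8000) × (25) = 581581/320 ≈ 1817.441 → 1817.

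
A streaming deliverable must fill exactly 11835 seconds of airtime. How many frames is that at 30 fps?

Frames = 11835 × 30 = 355050.

355050 frames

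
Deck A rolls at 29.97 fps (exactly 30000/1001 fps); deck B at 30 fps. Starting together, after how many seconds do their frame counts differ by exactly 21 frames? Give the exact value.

The gap grows by |30 − 30000/1001| = 30/1001 frames per second.
Time for a 21-frame gap: 21 ÷ (30/1001) = 700.7 s.

700.7 seconds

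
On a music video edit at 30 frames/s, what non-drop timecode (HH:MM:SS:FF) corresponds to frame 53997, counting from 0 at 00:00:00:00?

53997 ÷ 30 = 1799 full seconds, remainder 27 frames.
1799 s = 0 h 29 min 59 s.
Timecode: 00:29:59:27.

00:29:59:27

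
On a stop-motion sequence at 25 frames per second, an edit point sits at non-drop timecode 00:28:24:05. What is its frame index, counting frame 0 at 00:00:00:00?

frame 42605

Total seconds to the label: (0 × 3600 + 28 × 60 + 24) = 1704.
Frame index = 1704 × 25 + 5 = 42605.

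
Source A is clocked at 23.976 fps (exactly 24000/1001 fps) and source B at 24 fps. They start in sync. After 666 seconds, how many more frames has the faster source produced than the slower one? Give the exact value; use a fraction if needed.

15984/1001 frames

A emits 24000/1001 × 666 = 15984000/1001 frames; B emits 24 × 666 = 15984.
Difference = 15984/1001 frames (≈ 15.9680); B is ahead of A.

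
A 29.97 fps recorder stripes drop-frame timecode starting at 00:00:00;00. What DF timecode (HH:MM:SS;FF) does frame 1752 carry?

00:00:58;12

Ten DF minutes hold 17982 frames, so frame 1752 lies in block 0 (frames 0–17981) with 1752 frames into that block.
The block's first minute is 1800 frames and the rest 1798 each; 1752 frames reaches minute 0, so 0 × 18 + 0 × 2 = 0 labels have been skipped so far.
Adding those back, label number 1752 + 0 = 1752 at 30 labels/s is 58 s + 12 f = 0 h 0 min 58 s frame 12, i.e. 00:00:58;12.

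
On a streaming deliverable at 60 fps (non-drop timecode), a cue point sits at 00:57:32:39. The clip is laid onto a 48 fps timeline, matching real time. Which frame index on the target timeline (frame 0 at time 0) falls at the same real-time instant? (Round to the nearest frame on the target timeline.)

Source frame index: (0×3600 + 57×60 + 32) × 60 + 39 = 207159.
Real time: 207159 / (60) = 69053/20 s.
Target frame: (69053/20) × (48) = 828636/5 ≈ 165727.200 → 165727.

frame 165727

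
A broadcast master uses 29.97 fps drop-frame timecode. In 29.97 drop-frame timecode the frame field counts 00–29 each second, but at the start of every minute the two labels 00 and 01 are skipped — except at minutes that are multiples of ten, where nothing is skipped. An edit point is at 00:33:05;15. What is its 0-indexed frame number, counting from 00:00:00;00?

As if non-drop at 30 labels/s: (0 × 3600 + 33 × 60 + 5) × 30 + 15 = 59565.
Minute boundaries passed: 33; those not divisible by 10: 33 − 3 = 30; dropped labels = 2 × 30 = 60.
Actual frame index = 59565 − 60 = 59505.

59505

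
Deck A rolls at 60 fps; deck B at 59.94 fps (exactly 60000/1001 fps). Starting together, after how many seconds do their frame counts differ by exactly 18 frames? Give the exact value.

300.3 seconds

The gap grows by |60000/1001 − 60| = 60/1001 frames per second.
Time for a 18-frame gap: 18 ÷ (60/1001) = 300.3 s.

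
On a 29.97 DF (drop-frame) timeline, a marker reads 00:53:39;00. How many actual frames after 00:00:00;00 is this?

Complete 10-minute blocks: 5, each 17982 frames → 89910.
Remaining 3 whole minutes in the current block: 1800 + 2 × 1798 = 5396 frames.
Within the current minute: 39 × 30 + 0 − 2 = 1168 (labels ;00/;01 skipped at this minute). Total = 89910 + 5396 + 1168 = 96474.

96474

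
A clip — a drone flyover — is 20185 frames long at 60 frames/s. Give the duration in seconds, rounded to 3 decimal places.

Running time = 20185 × 1/60 = 4037/12 s ≈ 336.417 s.

336.417 seconds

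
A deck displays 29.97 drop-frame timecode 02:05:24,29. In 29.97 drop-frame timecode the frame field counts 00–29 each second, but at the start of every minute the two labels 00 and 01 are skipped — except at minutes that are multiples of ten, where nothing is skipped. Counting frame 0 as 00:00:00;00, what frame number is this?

Complete 10-minute blocks: 12, each 17982 frames → 215784.
Remaining 5 whole minutes in the current block: 1800 + 4 × 1798 = 8992 frames.
Within the current minute: 24 × 30 + 29 − 2 = 747 (labels ;00/;01 skipped at this minute). Total = 215784 + 8992 + 747 = 225523.

225523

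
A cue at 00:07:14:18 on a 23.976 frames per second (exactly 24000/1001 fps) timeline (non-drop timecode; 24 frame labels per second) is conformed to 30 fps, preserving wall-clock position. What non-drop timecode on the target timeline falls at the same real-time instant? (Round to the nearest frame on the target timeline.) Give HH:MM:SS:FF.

00:07:15:06

Source frame index: (0×3600 + 7×60 + 14) × 24 + 18 = 10434.
Real time: 10434 / (24000/1001) = 1740739/4000 s.
Target frame: (1740739/4000) × (30) = 5222217/400 ≈ 13055.542 → 13056.
At 30 labels/s: frame 13056 → 00:07:15:06.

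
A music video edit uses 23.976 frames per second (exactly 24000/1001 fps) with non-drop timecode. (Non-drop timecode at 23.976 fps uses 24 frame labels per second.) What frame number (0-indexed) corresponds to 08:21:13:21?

721773

Total seconds to the label: (8 × 3600 + 21 × 60 + 13) = 30073.
Frame index = 30073 × 24 + 21 = 721773.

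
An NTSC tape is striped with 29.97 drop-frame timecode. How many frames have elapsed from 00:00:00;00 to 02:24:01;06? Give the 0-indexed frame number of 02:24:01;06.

258976

As if non-drop at 30 labels/s: (2 × 3600 + 24 × 60 + 1) × 30 + 6 = 259236.
Minute boundaries passed: 144; those not divisible by 10: 144 − 14 = 130; dropped labels = 2 × 130 = 260.
Actual frame index = 259236 − 260 = 258976.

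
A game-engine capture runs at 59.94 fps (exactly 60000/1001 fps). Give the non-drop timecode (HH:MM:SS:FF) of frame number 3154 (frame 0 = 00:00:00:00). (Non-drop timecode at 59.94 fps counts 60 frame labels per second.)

00:00:52:34

3154 ÷ 60 = 52 full seconds, remainder 34 frames.
52 s = 0 h 0 min 52 s.
Timecode: 00:00:52:34.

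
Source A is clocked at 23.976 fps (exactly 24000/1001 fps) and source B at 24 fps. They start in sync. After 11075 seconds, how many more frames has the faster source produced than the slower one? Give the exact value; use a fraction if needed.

A emits 24000/1001 × 11075 = 265800000/1001 frames; B emits 24 × 11075 = 265800.
Difference = 265800/1001 frames (≈ 265.5345); B is ahead of A.

265800/1001 frames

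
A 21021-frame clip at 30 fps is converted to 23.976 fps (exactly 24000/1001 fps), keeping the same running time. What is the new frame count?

16800 frames

Target frames = source frames × (target rate / source rate) = 21021 × (24000/1001)/(30) = 21021 × 800/1001 = 16800.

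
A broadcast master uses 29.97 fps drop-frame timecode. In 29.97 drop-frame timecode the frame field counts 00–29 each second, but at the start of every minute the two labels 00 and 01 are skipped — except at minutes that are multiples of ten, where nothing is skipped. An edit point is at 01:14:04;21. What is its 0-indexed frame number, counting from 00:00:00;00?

133207

As if non-drop at 30 labels/s: (1 × 3600 + 14 × 60 + 4) × 30 + 21 = 133341.
Minute boundaries passed: 74; those not divisible by 10: 74 − 7 = 67; dropped labels = 2 × 67 = 134.
Actual frame index = 133341 − 134 = 133207.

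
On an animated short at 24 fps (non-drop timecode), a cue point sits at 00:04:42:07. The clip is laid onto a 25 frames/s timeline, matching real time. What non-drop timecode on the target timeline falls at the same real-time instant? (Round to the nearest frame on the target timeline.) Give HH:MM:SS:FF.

Source frame index: (0×3600 + 4×60 + 42) × 24 + 7 = 6775.
Real time: 6775 / (24) = 6775/24 s.
Target frame: (6775/24) × (25) = 169375/24 ≈ 7057.292 → 7057.
At 25 labels/s: frame 7057 → 00:04:42:07.

00:04:42:07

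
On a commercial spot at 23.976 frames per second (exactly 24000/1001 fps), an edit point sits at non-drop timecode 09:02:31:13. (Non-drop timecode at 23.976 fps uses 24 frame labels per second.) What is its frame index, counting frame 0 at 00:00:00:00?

Total seconds to the label: (9 × 3600 + 2 × 60 + 31) = 32551.
Frame index = 32551 × 24 + 13 = 781237.

frame 781237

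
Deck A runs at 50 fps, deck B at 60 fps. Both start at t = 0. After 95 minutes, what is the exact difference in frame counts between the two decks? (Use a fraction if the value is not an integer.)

57000 frames

95 min = 5700 s.
A emits 50 × 5700 = 285000 frames; B emits 60 × 5700 = 342000.
Difference = 57000 frames; B is ahead of A.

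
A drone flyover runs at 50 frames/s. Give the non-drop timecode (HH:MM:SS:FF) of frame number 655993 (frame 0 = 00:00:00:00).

655993 ÷ 50 = 13119 full seconds, remainder 43 frames.
13119 s = 3 h 38 min 39 s.
Timecode: 03:38:39:43.

03:38:39:43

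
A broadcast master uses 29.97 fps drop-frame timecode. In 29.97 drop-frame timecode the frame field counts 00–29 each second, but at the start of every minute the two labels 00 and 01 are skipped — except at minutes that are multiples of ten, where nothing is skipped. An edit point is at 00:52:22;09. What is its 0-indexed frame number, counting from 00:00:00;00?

94175

Complete 10-minute blocks: 5, each 17982 frames → 89910.
Remaining 2 whole minutes in the current block: 1800 + 1 × 1798 = 3598 frames.
Within the current minute: 22 × 30 + 9 − 2 = 667 (labels ;00/;01 skipped at this minute). Total = 89910 + 3598 + 667 = 94175.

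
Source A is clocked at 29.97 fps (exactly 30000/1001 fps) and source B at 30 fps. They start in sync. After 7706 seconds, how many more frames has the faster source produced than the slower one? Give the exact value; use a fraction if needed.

A emits 30000/1001 × 7706 = 231180000/1001 frames; B emits 30 × 7706 = 231180.
Difference = 231180/1001 frames (≈ 230.9491); B is ahead of A.

231180/1001 frames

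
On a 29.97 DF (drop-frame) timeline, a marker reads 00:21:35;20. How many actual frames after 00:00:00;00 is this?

Complete 10-minute blocks: 2, each 17982 frames → 35964.
Remaining 1 whole minute in the current block: 1800 + 0 × 1798 = 1800 frames.
Within the current minute: 35 × 30 + 20 − 2 = 1068 (labels ;00/;01 skipped at this minute). Total = 35964 + 1800 + 1068 = 38832.

38832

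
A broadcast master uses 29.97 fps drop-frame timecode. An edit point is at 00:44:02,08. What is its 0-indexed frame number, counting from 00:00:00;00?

79188

Complete 10-minute blocks: 4, each 17982 frames → 71928.
Remaining 4 whole minutes in the current block: 1800 + 3 × 1798 = 7194 frames.
Within the current minute: 2 × 30 + 8 − 2 = 66 (labels ;00/;01 skipped at this minute). Total = 71928 + 7194 + 66 = 79188.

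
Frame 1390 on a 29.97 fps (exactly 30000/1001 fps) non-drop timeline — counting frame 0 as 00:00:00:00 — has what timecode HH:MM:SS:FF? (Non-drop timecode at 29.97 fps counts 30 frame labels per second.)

00:00:46:10

1390 ÷ 30 = 46 full seconds, remainder 10 frames.
46 s = 0 h 0 min 46 s.
Timecode: 00:00:46:10.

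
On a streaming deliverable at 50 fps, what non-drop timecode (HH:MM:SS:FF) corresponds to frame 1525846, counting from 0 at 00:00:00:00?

1525846 ÷ 50 = 30516 full seconds, remainder 46 frames.
30516 s = 8 h 28 min 36 s.
Timecode: 08:28:36:46.

08:28:36:46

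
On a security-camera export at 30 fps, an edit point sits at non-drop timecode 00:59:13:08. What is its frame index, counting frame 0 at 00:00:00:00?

Total seconds to the label: (0 × 3600 + 59 × 60 + 13) = 3553.
Frame index = 3553 × 30 + 8 = 106598.

106598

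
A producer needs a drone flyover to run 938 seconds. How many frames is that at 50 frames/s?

Frames = 938 × 50 = 46900.

46900 frames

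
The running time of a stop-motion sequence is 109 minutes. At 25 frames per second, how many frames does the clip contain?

163500 frames

109 min = 6540 s.
Frames = 6540 × 25 = 163500.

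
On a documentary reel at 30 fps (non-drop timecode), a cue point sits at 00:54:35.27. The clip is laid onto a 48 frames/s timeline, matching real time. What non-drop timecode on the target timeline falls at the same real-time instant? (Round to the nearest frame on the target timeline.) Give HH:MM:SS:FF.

Source frame index: (0×3600 + 54×60 + 35) × 30 + 27 = 98277.
Real time: 98277 / (30) = 32759/10 s.
Target frame: (32759/10) × (48) = 786216/5 ≈ 157243.200 → 157243.
At 48 labels/s: frame 157243 → 00:54:35:43.

00:54:35:43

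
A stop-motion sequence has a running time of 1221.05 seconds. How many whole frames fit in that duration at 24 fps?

29305 frames

Frames = 1221.05 × 24 = 146526/5 ≈ 29305.2000.
Complete frames: 29305.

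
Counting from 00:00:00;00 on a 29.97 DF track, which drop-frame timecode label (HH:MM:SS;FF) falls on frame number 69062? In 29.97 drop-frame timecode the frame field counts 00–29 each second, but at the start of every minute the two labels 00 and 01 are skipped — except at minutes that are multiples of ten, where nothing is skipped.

Ten DF minutes hold 17982 frames, so frame 69062 lies in block 3 (frames 53946–71927) with 15116 frames into that block.
The block's first minute is 1800 frames and the rest 1798 each; 15116 frames reaches minute 8, so 3 × 18 + 8 × 2 = 70 labels have been skipped so far.
Adding those back, label number 69062 + 70 = 69132 at 30 labels/s is 2304 s + 12 f = 0 h 38 min 24 s frame 12, i.e. 00:38:24;12.

00:38:24;12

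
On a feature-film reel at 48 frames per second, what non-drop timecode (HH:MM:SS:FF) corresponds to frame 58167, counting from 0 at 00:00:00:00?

00:20:11:39

58167 ÷ 48 = 1211 full seconds, remainder 39 frames.
1211 s = 0 h 20 min 11 s.
Timecode: 00:20:11:39.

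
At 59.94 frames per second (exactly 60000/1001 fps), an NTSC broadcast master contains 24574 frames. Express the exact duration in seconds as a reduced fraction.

Running time = 24574 ÷ (60000/1001) = 24574 × 1001/60000 = 12299287/30000 s.

12299287/30000 seconds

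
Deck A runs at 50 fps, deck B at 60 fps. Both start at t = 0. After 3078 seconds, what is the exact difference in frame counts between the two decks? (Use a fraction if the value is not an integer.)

30780 frames

A emits 50 × 3078 = 153900 frames; B emits 60 × 3078 = 184680.
Difference = 30780 frames; B is ahead of A.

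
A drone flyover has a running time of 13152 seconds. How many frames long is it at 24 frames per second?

Frames = 13152 × 24 = 315648.

315648 frames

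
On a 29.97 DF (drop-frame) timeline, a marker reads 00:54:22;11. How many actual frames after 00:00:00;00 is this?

As if non-drop at 30 labels/s: (0 × 3600 + 54 × 60 + 22) × 30 + 11 = 97871.
Minute boundaries passed: 54; those not divisible by 10: 54 − 5 = 49; dropped labels = 2 × 49 = 98.
Actual frame index = 97871 − 98 = 97773.

97773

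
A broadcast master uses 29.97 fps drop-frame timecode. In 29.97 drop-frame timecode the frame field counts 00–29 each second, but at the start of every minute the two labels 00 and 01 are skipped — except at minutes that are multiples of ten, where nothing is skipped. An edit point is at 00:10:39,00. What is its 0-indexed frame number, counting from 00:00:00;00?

Complete 10-minute blocks: 1, each 17982 frames → 17982.
Remaining 0 whole minutes in the current block: 0 frames.
Within the current minute: 39 × 30 + 0 = 1170. Total = 17982 + 0 + 1170 = 19152.

19152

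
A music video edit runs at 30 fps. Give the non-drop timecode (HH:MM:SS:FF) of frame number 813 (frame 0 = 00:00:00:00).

00:00:27:03

813 ÷ 30 = 27 full seconds, remainder 3 frames.
27 s = 0 h 0 min 27 s.
Timecode: 00:00:27:03.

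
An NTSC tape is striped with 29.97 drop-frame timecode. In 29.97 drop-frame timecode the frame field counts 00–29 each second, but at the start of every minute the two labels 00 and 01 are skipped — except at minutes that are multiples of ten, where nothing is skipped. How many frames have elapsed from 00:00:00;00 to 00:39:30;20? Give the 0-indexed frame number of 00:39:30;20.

As if non-drop at 30 labels/s: (0 × 3600 + 39 × 60 + 30) × 30 + 20 = 71120.
Minute boundaries passed: 39; those not divisible by 10: 39 − 3 = 36; dropped labels = 2 × 36 = 72.
Actual frame index = 71120 − 72 = 71048.

71048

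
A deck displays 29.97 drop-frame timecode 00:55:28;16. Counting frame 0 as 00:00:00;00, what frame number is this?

99756

Complete 10-minute blocks: 5, each 17982 frames → 89910.
Remaining 5 whole minutes in the current block: 1800 + 4 × 1798 = 8992 frames.
Within the current minute: 28 × 30 + 16 − 2 = 854 (labels ;00/;01 skipped at this minute). Total = 89910 + 8992 + 854 = 99756.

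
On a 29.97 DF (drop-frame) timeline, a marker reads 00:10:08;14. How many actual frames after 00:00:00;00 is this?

18236

Complete 10-minute blocks: 1, each 17982 frames → 17982.
Remaining 0 whole minutes in the current block: 0 frames.
Within the current minute: 8 × 30 + 14 = 254. Total = 17982 + 0 + 254 = 18236.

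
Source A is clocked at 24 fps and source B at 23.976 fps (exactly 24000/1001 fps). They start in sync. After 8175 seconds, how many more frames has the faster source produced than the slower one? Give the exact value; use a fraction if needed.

A emits 24 × 8175 = 196200 frames; B emits 24000/1001 × 8175 = 196200000/1001.
Difference = 196200/1001 frames (≈ 196.0040); B is behind A.

196200/1001 frames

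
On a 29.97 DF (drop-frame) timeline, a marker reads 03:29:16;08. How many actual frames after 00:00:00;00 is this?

Complete 10-minute blocks: 20, each 17982 frames → 359640.
Remaining 9 whole minutes in the current block: 1800 + 8 × 1798 = 16184 frames.
Within the current minute: 16 × 30 + 8 − 2 = 486 (labels ;00/;01 skipped at this minute). Total = 359640 + 16184 + 486 = 376310.

376310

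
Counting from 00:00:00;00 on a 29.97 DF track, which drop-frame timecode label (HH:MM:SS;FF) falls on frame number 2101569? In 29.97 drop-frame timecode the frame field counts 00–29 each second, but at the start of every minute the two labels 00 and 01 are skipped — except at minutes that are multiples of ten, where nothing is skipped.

19:28:42;13

Each 10-minute DF block holds 10 × 60 × 30 − 9 × 2 = 17982 frames. 2101569 ÷ 17982 → 116 full blocks, remainder 15657.
Within the partial block the first minute is 1800 frames and each further minute 1798, so 8 further minute boundaries passed. Total skipped labels = 18 × 116 + 2 × 8 = 2104.
Non-drop label index = 2101569 + 2104 = 2103673; at 30 labels/s that is 19:28:42:13, i.e. DF 19:28:42;13.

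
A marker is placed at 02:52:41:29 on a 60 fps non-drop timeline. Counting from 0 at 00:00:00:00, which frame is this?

Total seconds to the label: (2 × 3600 + 52 × 60 + 41) = 10361.
Frame index = 10361 × 60 + 29 = 621689.

621689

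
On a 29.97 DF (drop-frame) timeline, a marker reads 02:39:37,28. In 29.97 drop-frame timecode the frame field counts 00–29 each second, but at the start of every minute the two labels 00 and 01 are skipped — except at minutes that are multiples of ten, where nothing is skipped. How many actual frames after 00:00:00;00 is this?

287050

Complete 10-minute blocks: 15, each 17982 frames → 269730.
Remaining 9 whole minutes in the current block: 1800 + 8 × 1798 = 16184 frames.
Within the current minute: 37 × 30 + 28 − 2 = 1136 (labels ;00/;01 skipped at this minute). Total = 269730 + 16184 + 1136 = 287050.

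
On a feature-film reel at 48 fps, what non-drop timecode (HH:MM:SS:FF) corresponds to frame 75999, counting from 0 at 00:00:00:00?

00:26:23:15

75999 ÷ 48 = 1583 full seconds, remainder 15 frames.
1583 s = 0 h 26 min 23 s.
Timecode: 00:26:23:15.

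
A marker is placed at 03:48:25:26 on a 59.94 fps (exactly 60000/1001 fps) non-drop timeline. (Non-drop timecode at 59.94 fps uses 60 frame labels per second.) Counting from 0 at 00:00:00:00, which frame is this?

822326

Total seconds to the label: (3 × 3600 + 48 × 60 + 25) = 13705.
Frame index = 13705 × 60 + 26 = 822326.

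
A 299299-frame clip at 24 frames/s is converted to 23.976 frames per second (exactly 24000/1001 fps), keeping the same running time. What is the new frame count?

Target frames = source frames × (target rate / source rate) = 299299 × (24000/1001)/(24) = 299299 × 1000/1001 = 299000.

299000 frames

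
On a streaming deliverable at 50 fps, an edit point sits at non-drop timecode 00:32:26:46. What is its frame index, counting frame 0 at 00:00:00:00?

97346

Total seconds to the label: (0 × 3600 + 32 × 60 + 26) = 1946.
Frame index = 1946 × 50 + 46 = 97346.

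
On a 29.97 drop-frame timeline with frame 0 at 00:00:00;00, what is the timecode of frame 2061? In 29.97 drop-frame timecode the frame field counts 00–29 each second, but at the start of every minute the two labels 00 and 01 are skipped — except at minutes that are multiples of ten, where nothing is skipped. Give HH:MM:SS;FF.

Each 10-minute DF block holds 10 × 60 × 30 − 9 × 2 = 17982 frames. 2061 ÷ 17982 → 0 full blocks, remainder 2061.
Within the partial block the first minute is 1800 frames and each further minute 1798, so 1 further minute boundary passed. Total skipped labels = 18 × 0 + 2 × 1 = 2.
Non-drop label index = 2061 + 2 = 2063; at 30 labels/s that is 00:01:08:23, i.e. DF 00:01:08;23.

00:01:08;23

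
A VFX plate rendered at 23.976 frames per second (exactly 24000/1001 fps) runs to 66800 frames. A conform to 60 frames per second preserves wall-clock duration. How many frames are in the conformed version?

167167 frames

Target frames = source frames × (target rate / source rate) = 66800 × (60)/(24000/1001) = 66800 × 1001/400 = 167167.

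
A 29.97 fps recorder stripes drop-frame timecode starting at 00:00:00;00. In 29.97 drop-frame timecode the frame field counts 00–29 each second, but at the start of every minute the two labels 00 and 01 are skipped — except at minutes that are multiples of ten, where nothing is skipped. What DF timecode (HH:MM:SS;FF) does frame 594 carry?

Ten DF minutes hold 17982 frames, so frame 594 lies in block 0 (frames 0–17981) with 594 frames into that block.
The block's first minute is 1800 frames and the rest 1798 each; 594 frames reaches minute 0, so 0 × 18 + 0 × 2 = 0 labels have been skipped so far.
Adding those back, label number 594 + 0 = 594 at 30 labels/s is 19 s + 24 f = 0 h 0 min 19 s frame 24, i.e. 00:00:19;24.

00:00:19;24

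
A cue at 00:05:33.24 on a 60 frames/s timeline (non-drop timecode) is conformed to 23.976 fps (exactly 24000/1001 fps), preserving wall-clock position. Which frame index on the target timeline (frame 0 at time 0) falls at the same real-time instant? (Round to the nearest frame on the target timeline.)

frame 7994

Source frame index: (0×3600 + 5×60 + 33) × 60 + 24 = 20004.
Real time: 20004 / (60) = 1667/5 s.
Target frame: (1667/5) × (24000/1001) = 8001600/1001 ≈ 7993.606 → 7994.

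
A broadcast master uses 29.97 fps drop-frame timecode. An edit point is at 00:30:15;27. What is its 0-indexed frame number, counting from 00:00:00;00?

Complete 10-minute blocks: 3, each 17982 frames → 53946.
Remaining 0 whole minutes in the current block: 0 frames.
Within the current minute: 15 × 30 + 27 = 477. Total = 53946 + 0 + 477 = 54423.

54423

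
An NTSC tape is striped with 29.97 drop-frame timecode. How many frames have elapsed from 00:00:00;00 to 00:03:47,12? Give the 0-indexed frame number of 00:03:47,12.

Complete 10-minute blocks: 0, each 17982 frames → 0.
Remaining 3 whole minutes in the current block: 1800 + 2 × 1798 = 5396 frames.
Within the current minute: 47 × 30 + 12 − 2 = 1420 (labels ;00/;01 skipped at this minute). Total = 0 + 5396 + 1420 = 6816.

6816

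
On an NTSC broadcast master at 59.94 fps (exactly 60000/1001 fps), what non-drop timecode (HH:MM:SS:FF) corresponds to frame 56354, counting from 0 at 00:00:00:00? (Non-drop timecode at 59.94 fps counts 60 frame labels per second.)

00:15:39:14

56354 ÷ 60 = 939 full seconds, remainder 14 frames.
939 s = 0 h 15 min 39 s.
Timecode: 00:15:39:14.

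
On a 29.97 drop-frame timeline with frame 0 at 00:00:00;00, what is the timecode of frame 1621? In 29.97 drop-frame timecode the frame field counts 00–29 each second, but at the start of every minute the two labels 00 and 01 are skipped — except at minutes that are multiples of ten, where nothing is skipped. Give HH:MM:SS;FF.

00:00:54;01

Ten DF minutes hold 17982 frames, so frame 1621 lies in block 0 (frames 0–17981) with 1621 frames into that block.
The block's first minute is 1800 frames and the rest 1798 each; 1621 frames reaches minute 0, so 0 × 18 + 0 × 2 = 0 labels have been skipped so far.
Adding those back, label number 1621 + 0 = 1621 at 30 labels/s is 54 s + 1 f = 0 h 0 min 54 s frame 1, i.e. 00:00:54;01.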